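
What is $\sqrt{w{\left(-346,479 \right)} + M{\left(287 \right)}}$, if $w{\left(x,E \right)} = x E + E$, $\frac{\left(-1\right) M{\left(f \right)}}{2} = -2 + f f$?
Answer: $i \sqrt{329989} \approx 574.45 i$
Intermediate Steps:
$M{\left(f \right)} = 4 - 2 f^{2}$ ($M{\left(f \right)} = - 2 \left(-2 + f f\right) = - 2 \left(-2 + f^{2}\right) = 4 - 2 f^{2}$)
$w{\left(x,E \right)} = E + E x$ ($w{\left(x,E \right)} = E x + E = E + E x$)
$\sqrt{w{\left(-346,479 \right)} + M{\left(287 \right)}} = \sqrt{479 \left(1 - 346\right) + \left(4 - 2 \cdot 287^{2}\right)} = \sqrt{479 \left(-345\right) + \left(4 - 164738\right)} = \sqrt{-165255 + \left(4 - 164738\right)} = \sqrt{-165255 - 164734} = \sqrt{-329989} = i \sqrt{329989}$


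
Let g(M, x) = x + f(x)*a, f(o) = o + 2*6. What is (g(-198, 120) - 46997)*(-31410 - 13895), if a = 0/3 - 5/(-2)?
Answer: 2108811835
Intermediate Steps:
f(o) = 12 + o (f(o) = o + 12 = 12 + o)
a = 5/2 (a = 0*(⅓) - 5*(-½) = 0 + 5/2 = 5/2 ≈ 2.5000)
g(M, x) = 30 + 7*x/2 (g(M, x) = x + (12 + x)*(5/2) = x + (30 + 5*x/2) = 30 + 7*x/2)
(g(-198, 120) - 46997)*(-31410 - 13895) = ((30 + (7/2)*120) - 46997)*(-31410 - 13895) = ((30 + 420) - 46997)*(-45305) = (450 - 46997)*(-45305) = -46547*(-45305) = 2108811835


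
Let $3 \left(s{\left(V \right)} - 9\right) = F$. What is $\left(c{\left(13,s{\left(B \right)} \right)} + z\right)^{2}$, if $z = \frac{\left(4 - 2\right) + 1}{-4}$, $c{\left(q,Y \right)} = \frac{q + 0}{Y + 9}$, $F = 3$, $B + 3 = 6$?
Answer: $\frac{25}{5776} \approx 0.0043283$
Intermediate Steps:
$B = 3$ ($B = -3 + 6 = 3$)
$s{\left(V \right)} = 10$ ($s{\left(V \right)} = 9 + \frac{1}{3} \cdot 3 = 9 + 1 = 10$)
$c{\left(q,Y \right)} = \frac{q}{9 + Y}$
$z = - \frac{3}{4}$ ($z = - \frac{2 + 1}{4} = \left(- \frac{1}{4}\right) 3 = - \frac{3}{4} \approx -0.75$)
$\left(c{\left(13,s{\left(B \right)} \right)} + z\right)^{2} = \left(\frac{13}{9 + 10} - \frac{3}{4}\right)^{2} = \left(\frac{13}{19} - \frac{3}{4}\right)^{2} = \left(- \frac{5}{76}\right)^{2} = \frac{25}{5776}$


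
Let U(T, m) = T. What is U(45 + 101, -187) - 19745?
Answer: -19599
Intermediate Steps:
U(45 + 101, -187) - 19745 = (45 + 101) - 19745 = 146 - 19745 = -19599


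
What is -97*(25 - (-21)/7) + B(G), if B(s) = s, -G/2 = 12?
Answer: -2740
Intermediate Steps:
G = -24 (G = -2*12 = -24)
-97*(25 - (-21)/7) + B(G) = -97*(25 - (-21)/7) - 24 = -97*(25 - 1*(-3)) - 24 = -97*(25 + 3) - 24 = -97*28 - 24 = -2716 - 24 = -2740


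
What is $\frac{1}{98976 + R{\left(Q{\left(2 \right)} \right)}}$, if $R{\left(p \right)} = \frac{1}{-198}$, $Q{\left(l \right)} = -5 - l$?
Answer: $\frac{198}{19597247} \approx 1.0103 \cdot 10^{-5}$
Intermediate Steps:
$R{\left(p \right)} = - \frac{1}{198}$
$\frac{1}{98976 + R{\left(Q{\left(2 \right)} \right)}} = \frac{1}{98976 - \frac{1}{198}} = \frac{1}{\frac{19597247}{198}} = \frac{198}{19597247}$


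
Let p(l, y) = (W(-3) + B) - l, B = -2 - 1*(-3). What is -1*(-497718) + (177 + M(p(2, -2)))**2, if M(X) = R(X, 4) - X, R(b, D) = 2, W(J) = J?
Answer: 531207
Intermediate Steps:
B = 1 (B = -2 + 3 = 1)
p(l, y) = -2 - l (p(l, y) = (-3 + 1) - l = -2 - l)
M(X) = 2 - X
-1*(-497718) + (177 + M(p(2, -2)))**2 = -1*(-497718) + (177 + (2 - (-2 - 1*2)))**2 = 497718 + (177 + (2 - (-2 - 2)))**2 = 497718 + (177 + (2 - 1*(-4)))**2 = 497718 + (177 + (2 + 4))**2 = 497718 + (177 + 6)**2 = 497718 + 183**2 = 497718 + 33489 = 531207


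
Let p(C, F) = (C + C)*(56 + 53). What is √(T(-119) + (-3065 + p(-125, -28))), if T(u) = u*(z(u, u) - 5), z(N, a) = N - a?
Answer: 2*I*√7430 ≈ 172.4*I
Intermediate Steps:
p(C, F) = 218*C (p(C, F) = (2*C)*109 = 218*C)
T(u) = -5*u (T(u) = u*((u - u) - 5) = u*(0 - 5) = u*(-5) = -5*u)
√(T(-119) + (-3065 + p(-125, -28))) = √(-5*(-119) + (-3065 + 218*(-125))) = √(595 + (-3065 - 27250)) = √(595 - 30315) = √(-29720) = 2*I*√7430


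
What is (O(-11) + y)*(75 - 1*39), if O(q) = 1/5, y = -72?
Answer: -12924/5 ≈ -2584.8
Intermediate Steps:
O(q) = ⅕
(O(-11) + y)*(75 - 1*39) = (⅕ - 72)*(75 - 1*39) = -359*(75 - 39)/5 = -359/5*36 = -12924/5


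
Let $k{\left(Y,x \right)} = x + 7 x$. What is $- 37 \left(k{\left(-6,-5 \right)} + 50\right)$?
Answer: $-370$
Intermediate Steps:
$k{\left(Y,x \right)} = 8 x$
$- 37 \left(k{\left(-6,-5 \right)} + 50\right) = - 37 \left(8 \left(-5\right) + 50\right) = - 37 \left(-40 + 50\right) = \left(-37\right) 10 = -370$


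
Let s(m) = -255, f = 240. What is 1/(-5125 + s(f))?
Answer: -1/5380 ≈ -0.00018587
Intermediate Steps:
1/(-5125 + s(f)) = 1/(-5125 - 255) = 1/(-5380) = -1/5380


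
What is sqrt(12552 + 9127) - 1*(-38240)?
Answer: 38240 + sqrt(21679) ≈ 38387.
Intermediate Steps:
sqrt(12552 + 9127) - 1*(-38240) = sqrt(21679) + 38240 = 38240 + sqrt(21679)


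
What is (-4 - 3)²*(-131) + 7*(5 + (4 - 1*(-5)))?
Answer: -6321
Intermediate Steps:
(-4 - 3)²*(-131) + 7*(5 + (4 - 1*(-5))) = (-7)²*(-131) + 7*(5 + (4 + 5)) = 49*(-131) + 7*(5 + 9) = -6419 + 7*14 = -6419 + 98 = -6321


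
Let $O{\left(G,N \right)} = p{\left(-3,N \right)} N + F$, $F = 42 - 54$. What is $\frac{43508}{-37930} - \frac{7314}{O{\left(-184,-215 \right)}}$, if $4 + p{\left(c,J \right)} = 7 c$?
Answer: $- \frac{255376712}{101709295} \approx -2.5108$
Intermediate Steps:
$p{\left(c,J \right)} = -4 + 7 c$
$F = -12$ ($F = 42 - 54 = -12$)
$O{\left(G,N \right)} = -12 - 25 N$ ($O{\left(G,N \right)} = \left(-4 + 7 \left(-3\right)\right) N - 12 = \left(-4 - 21\right) N - 12 = - 25 N - 12 = -12 - 25 N$)
$\frac{43508}{-37930} - \frac{7314}{O{\left(-184,-215 \right)}} = \frac{43508}{-37930} - \frac{7314}{-12 - -5375} = 43508 \left(- \frac{1}{37930}\right) - \frac{7314}{-12 + 5375} = - \frac{21754}{18965} - \frac{7314}{5363} = - \frac{255376712}{101709295}$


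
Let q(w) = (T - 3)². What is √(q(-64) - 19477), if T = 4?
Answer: 6*I*√541 ≈ 139.56*I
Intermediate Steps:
q(w) = 1 (q(w) = (4 - 3)² = 1² = 1)
√(q(-64) - 19477) = √(1 - 19477) = √(-19476) = 6*I*√541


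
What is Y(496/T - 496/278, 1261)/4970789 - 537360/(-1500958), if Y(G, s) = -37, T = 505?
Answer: 1335523820797/3730472757931 ≈ 0.35800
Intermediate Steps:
Y(496/T - 496/278, 1261)/4970789 - 537360/(-1500958) = -37/4970789 - 537360/(-1500958) = -37*1/4970789 - 537360*(-1/1500958) = -37/4970789 + 268680/750479 = 1335523820797/3730472757931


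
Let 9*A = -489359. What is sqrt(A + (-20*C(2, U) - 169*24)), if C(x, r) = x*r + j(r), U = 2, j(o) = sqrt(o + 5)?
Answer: sqrt(-526583 - 180*sqrt(7))/3 ≈ 242.0*I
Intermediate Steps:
j(o) = sqrt(5 + o)
A = -489359/9 (A = (1/9)*(-489359) = -489359/9 ≈ -54373.)
C(x, r) = sqrt(5 + r) + r*x (C(x, r) = x*r + sqrt(5 + r) = r*x + sqrt(5 + r) = sqrt(5 + r) + r*x)
sqrt(A + (-20*C(2, U) - 169*24)) = sqrt(-489359/9 + (-20*(sqrt(5 + 2) + 2*2) - 169*24)) = sqrt(-489359/9 + (-20*(sqrt(7) + 4) - 4056)) = sqrt(-489359/9 + (-20*(4 + sqrt(7)) - 4056)) = sqrt(-489359/9 + ((-80 - 20*sqrt(7)) - 4056)) = sqrt(-489359/9 + (-4136 - 20*sqrt(7))) = sqrt(-526583/9 - 20*sqrt(7))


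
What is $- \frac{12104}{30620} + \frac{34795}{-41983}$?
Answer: $- \frac{393396283}{321379865} \approx -1.2241$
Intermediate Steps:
$- \frac{12104}{30620} + \frac{34795}{-41983} = \left(-12104\right) \frac{1}{30620} + 34795 \left(- \frac{1}{41983}\right) = - \frac{3026}{7655} - \frac{34795}{41983} = - \frac{393396283}{321379865}$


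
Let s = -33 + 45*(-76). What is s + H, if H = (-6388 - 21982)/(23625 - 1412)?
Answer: -76729859/22213 ≈ -3454.3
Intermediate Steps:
H = -28370/22213 ≈ -1.2772
s = -3453 (s = -33 - 3420 = -3453)
s + H = -3453 - 28370/22213 = -76729859/22213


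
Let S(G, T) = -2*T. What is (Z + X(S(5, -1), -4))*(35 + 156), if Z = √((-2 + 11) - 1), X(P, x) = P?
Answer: 382 + 382*√2 ≈ 922.23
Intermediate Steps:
Z = 2*√2 (Z = √(9 - 1) = √8 = 2*√2 ≈ 2.8284)
(Z + X(S(5, -1), -4))*(35 + 156) = (2*√2 - 2*(-1))*(35 + 156) = (2*√2 + 2)*191 = (2 + 2*√2)*191 = 382 + 382*√2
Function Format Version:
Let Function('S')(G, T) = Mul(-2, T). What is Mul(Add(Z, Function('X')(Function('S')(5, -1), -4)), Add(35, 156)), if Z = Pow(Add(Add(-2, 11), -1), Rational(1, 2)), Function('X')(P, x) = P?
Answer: Add(382, Mul(382, Pow(2, Rational(1, 2)))) ≈ 922.23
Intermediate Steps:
Z = Mul(2, Pow(2, Rational(1, 2))) (Z = Pow(Add(9, -1), Rational(1, 2)) = Pow(8, Rational(1, 2)) = Mul(2, Pow(2, Rational(1, 2))) ≈ 2.8284)
Mul(Add(Z, Function('X')(Function('S')(5, -1), -4)), Add(35, 156)) = Mul(Add(Mul(2, Pow(2, Rational(1, 2))), Mul(-2, -1)), Add(35, 156)) = Mul(Add(Mul(2, Pow(2, Rational(1, 2))), 2), 191) = Mul(Add(2, Mul(2, Pow(2, Rational(1, 2)))), 191) = Add(382, Mul(382, Pow(2, Rational(1, 2))))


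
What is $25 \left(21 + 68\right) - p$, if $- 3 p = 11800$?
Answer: $\frac{18475}{3} \approx 6158.3$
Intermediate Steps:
$p = - \frac{11800}{3}$ ($p = \left(- \frac{1}{3}\right) 11800 = - \frac{11800}{3} \approx -3933.3$)
$25 \left(21 + 68\right) - p = 25 \left(21 + 68\right) - - \frac{11800}{3} = 25 \cdot 89 + \frac{11800}{3} = 2225 + \frac{11800}{3} = \frac{18475}{3}$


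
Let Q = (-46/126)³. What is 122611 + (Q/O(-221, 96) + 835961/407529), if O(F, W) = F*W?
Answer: 29453564746658748967/240215576039712 ≈ 1.2261e+5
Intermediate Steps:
Q = -12167/250047 (Q = (-46*1/126)³ = (-23/63)³ = -12167/250047 ≈ -0.048659)
122611 + (Q/O(-221, 96) + 835961/407529) = 122611 + (-12167/(250047*((-221*96))) + 835961/407529) = 122611 + (-12167/250047/(-21216) + 835961*(1/407529)) = 122611 + (-12167/250047*(-1/21216) + 835961/407529) = 122611 + (12167/5304997152 + 835961/407529) = 122611 + 492752853620935/240215576039712 = 29453564746658748967/240215576039712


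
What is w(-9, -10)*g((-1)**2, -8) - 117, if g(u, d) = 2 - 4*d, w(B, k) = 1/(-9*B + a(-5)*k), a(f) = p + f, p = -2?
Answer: -17633/151 ≈ -116.77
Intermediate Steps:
a(f) = -2 + f
w(B, k) = 1/(-9*B - 7*k) (w(B, k) = 1/(-9*B + (-2 - 5)*k) = 1/(-9*B - 7*k))
w(-9, -10)*g((-1)**2, -8) - 117 = (-1/(7*(-10) + 9*(-9)))*(2 - 4*(-8)) - 117 = (-1/(-70 - 81))*(2 + 32) - 117 = -1/(-151)*34 - 117 = -1*(-1/151)*34 - 117 = (1/151)*34 - 117 = 34/151 - 117 = -17633/151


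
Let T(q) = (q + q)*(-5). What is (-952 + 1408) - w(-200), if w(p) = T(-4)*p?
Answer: 8456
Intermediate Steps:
T(q) = -10*q (T(q) = (2*q)*(-5) = -10*q)
w(p) = 40*p (w(p) = (-10*(-4))*p = 40*p)
(-952 + 1408) - w(-200) = (-952 + 1408) - 40*(-200) = 456 - 1*(-8000) = 456 + 8000 = 8456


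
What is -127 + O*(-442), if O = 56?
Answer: -24879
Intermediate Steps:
-127 + O*(-442) = -127 + 56*(-442) = -127 - 24752 = -24879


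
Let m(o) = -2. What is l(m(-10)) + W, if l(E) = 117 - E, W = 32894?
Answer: 33013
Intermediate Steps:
l(m(-10)) + W = (117 - 1*(-2)) + 32894 = (117 + 2) + 32894 = 119 + 32894 = 33013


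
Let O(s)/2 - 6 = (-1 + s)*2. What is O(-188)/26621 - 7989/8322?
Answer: -72955579/73846654 ≈ -0.98793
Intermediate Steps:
O(s) = 8 + 4*s (O(s) = 12 + 2*((-1 + s)*2) = 12 + 2*(-2 + 2*s) = 12 + (-4 + 4*s) = 8 + 4*s)
O(-188)/26621 - 7989/8322 = (8 + 4*(-188))/26621 - 7989/8322 = (8 - 752)*(1/26621) - 7989*1/8322 = -744*1/26621 - 2663/2774 = -744/26621 - 2663/2774 = -72955579/73846654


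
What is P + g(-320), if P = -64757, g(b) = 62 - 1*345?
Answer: -65040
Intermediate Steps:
g(b) = -283 (g(b) = 62 - 345 = -283)
P + g(-320) = -64757 - 283 = -65040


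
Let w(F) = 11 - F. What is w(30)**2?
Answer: 361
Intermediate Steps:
w(30)**2 = (11 - 1*30)**2 = (11 - 30)**2 = (-19)**2 = 361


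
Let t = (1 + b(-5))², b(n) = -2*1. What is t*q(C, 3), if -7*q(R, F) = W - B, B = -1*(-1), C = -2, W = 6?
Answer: -5/7 ≈ -0.71429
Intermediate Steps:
b(n) = -2
B = 1
t = 1 (t = (1 - 2)² = (-1)² = 1)
q(R, F) = -5/7 (q(R, F) = -(6 - 1*1)/7 = -(6 - 1)/7 = -⅐*5 = -5/7)
t*q(C, 3) = 1*(-5/7) = -5/7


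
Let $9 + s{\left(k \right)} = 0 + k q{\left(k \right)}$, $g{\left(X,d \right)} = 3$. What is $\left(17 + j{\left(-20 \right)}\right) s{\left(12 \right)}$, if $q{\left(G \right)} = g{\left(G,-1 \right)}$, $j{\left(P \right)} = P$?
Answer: $-81$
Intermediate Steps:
$q{\left(G \right)} = 3$
$s{\left(k \right)} = -9 + 3 k$ ($s{\left(k \right)} = -9 + \left(0 + k 3\right) = -9 + \left(0 + 3 k\right) = -9 + 3 k$)
$\left(17 + j{\left(-20 \right)}\right) s{\left(12 \right)} = \left(17 - 20\right) \left(-9 + 3 \cdot 12\right) = - 3 \left(-9 + 36\right) = \left(-3\right) 27 = -81$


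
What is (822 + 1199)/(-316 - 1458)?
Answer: -2021/1774 ≈ -1.1392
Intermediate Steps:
(822 + 1199)/(-316 - 1458) = 2021/(-1774) = 2021*(-1/1774) = -2021/1774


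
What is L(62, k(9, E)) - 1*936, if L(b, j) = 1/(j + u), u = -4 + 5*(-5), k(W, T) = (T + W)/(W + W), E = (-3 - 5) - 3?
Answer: -245241/262 ≈ -936.03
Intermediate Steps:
E = -11 (E = -8 - 3 = -11)
k(W, T) = (T + W)/(2*W) (k(W, T) = (T + W)/((2*W)) = (T + W)*(1/(2*W)) = (T + W)/(2*W))
u = -29 (u = -4 - 25 = -29)
L(b, j) = 1/(-29 + j) (L(b, j) = 1/(j - 29) = 1/(-29 + j))
L(62, k(9, E)) - 1*936 = 1/(-29 + (1/2)*(-11 + 9)/9) - 1*936 = 1/(-29 + (1/2)*(1/9)*(-2)) - 936 = 1/(-29 - 1/9) - 936 = 1/(-262/9) - 936 = -9/262 - 936 = -245241/262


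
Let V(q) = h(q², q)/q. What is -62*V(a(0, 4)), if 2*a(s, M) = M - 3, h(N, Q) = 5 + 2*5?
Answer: -1860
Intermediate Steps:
h(N, Q) = 15 (h(N, Q) = 5 + 10 = 15)
a(s, M) = -3/2 + M/2 (a(s, M) = (M - 3)/2 = (-3 + M)/2 = -3/2 + M/2)
V(q) = 15/q
-62*V(a(0, 4)) = -930/(-3/2 + (½)*4) = -930/(-3/2 + 2) = -930/½ = -930*2 = -62*30 = -1860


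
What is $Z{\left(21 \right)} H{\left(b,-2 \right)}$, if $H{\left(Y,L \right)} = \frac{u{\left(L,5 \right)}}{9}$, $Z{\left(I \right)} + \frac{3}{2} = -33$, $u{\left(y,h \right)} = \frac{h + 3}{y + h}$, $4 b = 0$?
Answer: $- \frac{92}{9} \approx -10.222$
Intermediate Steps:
$b = 0$ ($b = \frac{1}{4} \cdot 0 = 0$)
$u{\left(y,h \right)} = \frac{3 + h}{h + y}$
$Z{\left(I \right)} = - \frac{69}{2}$ ($Z{\left(I \right)} = - \frac{3}{2} - 33 = - \frac{69}{2}$)
$H{\left(Y,L \right)} = \frac{8}{9 \left(5 + L\right)}$ ($H{\left(Y,L \right)} = \frac{\frac{1}{5 + L} \left(3 + 5\right)}{9} = \frac{1}{5 + L} 8 \cdot \frac{1}{9} = \frac{8}{5 + L} \frac{1}{9} = \frac{8}{9 \left(5 + L\right)}$)
$Z{\left(21 \right)} H{\left(b,-2 \right)} = - \frac{69 \frac{8}{9 \left(5 - 2\right)}}{2} = - \frac{69 \frac{8}{9 \cdot 3}}{2} = - \frac{69 \cdot \frac{8}{9} \cdot \frac{1}{3}}{2} = \left(- \frac{69}{2}\right) \frac{8}{27} = - \frac{92}{9}$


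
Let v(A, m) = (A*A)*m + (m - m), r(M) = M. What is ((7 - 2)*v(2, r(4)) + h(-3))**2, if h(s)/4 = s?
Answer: 4624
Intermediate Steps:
h(s) = 4*s
v(A, m) = m*A**2 (v(A, m) = A**2*m + 0 = m*A**2 + 0 = m*A**2)
((7 - 2)*v(2, r(4)) + h(-3))**2 = ((7 - 2)*(4*2**2) + 4*(-3))**2 = (5*(4*4) - 12)**2 = (5*16 - 12)**2 = (80 - 12)**2 = 68**2 = 4624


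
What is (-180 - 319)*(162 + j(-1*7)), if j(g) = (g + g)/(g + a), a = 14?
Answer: -79840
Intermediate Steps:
j(g) = 2*g/(14 + g) (j(g) = (g + g)/(g + 14) = (2*g)/(14 + g) = 2*g/(14 + g))
(-180 - 319)*(162 + j(-1*7)) = (-180 - 319)*(162 + 2*(-1*7)/(14 - 1*7)) = -499*(162 + 2*(-7)/(14 - 7)) = -499*(162 + 2*(-7)/7) = -499*(162 + 2*(-7)*(1/7)) = -499*(162 - 2) = -499*160 = -79840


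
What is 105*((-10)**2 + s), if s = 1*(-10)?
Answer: 9450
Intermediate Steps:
s = -10
105*((-10)**2 + s) = 105*((-10)**2 - 10) = 105*(100 - 10) = 105*90 = 9450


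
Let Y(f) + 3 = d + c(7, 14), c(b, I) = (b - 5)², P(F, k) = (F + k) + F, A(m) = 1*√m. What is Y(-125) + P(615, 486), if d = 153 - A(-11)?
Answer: 1870 - I*√11 ≈ 1870.0 - 3.3166*I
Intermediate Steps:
A(m) = √m
P(F, k) = k + 2*F
c(b, I) = (-5 + b)²
d = 153 - I*√11 (d = 153 - √(-11) = 153 - I*√11 ≈ 153.0 - 3.3166*I)
Y(f) = 154 - I*√11 (Y(f) = -3 + ((153 - I*√11) + (-5 + 7)²) = -3 + ((153 - I*√11) + 2²) = -3 + ((153 - I*√11) + 4) = -3 + (157 - I*√11) = 154 - I*√11)
Y(-125) + P(615, 486) = (154 - I*√11) + (486 + 2*615) = (154 - I*√11) + (486 + 1230) = (154 - I*√11) + 1716 = 1870 - I*√11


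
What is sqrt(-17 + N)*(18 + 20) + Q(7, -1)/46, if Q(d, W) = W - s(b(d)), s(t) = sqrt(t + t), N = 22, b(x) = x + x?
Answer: -1/46 + 38*sqrt(5) - sqrt(7)/23 ≈ 84.834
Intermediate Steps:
b(x) = 2*x
s(t) = sqrt(2)*sqrt(t) (s(t) = sqrt(2*t) = sqrt(2)*sqrt(t))
Q(d, W) = W - 2*sqrt(d) (Q(d, W) = W - sqrt(2)*sqrt(2*d) = W - sqrt(2)*sqrt(2)*sqrt(d) = W - 2*sqrt(d))
sqrt(-17 + N)*(18 + 20) + Q(7, -1)/46 = sqrt(-17 + 22)*(18 + 20) + (-1 - 2*sqrt(7))/46 = sqrt(5)*38 + (-1 - 2*sqrt(7))*(1/46) = 38*sqrt(5) + (-1/46 - sqrt(7)/23) = -1/46 + 38*sqrt(5) - sqrt(7)/23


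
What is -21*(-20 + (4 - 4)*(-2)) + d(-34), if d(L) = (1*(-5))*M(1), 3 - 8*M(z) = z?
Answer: 1675/4 ≈ 418.75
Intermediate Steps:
M(z) = 3/8 - z/8
d(L) = -5/4 (d(L) = (1*(-5))*(3/8 - ⅛*1) = -5*(3/8 - ⅛) = -5*¼ = -5/4)
-21*(-20 + (4 - 4)*(-2)) + d(-34) = -21*(-20 + (4 - 4)*(-2)) - 5/4 = -21*(-20 + 0*(-2)) - 5/4 = -21*(-20 + 0) - 5/4 = -21*(-20) - 5/4 = 420 - 5/4 = 1675/4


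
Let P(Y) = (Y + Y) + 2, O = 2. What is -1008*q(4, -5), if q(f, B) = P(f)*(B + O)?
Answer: 30240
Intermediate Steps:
P(Y) = 2 + 2*Y (P(Y) = 2*Y + 2 = 2 + 2*Y)
q(f, B) = (2 + B)*(2 + 2*f) (q(f, B) = (2 + 2*f)*(B + 2) = (2 + 2*f)*(2 + B) = (2 + B)*(2 + 2*f))
-1008*q(4, -5) = -2016*(1 + 4)*(2 - 5) = -2016*5*(-3) = -1008*(-30) = 30240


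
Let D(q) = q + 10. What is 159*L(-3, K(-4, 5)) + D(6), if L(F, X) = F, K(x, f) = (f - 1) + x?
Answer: -461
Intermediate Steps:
D(q) = 10 + q
K(x, f) = -1 + f + x (K(x, f) = (-1 + f) + x = -1 + f + x)
159*L(-3, K(-4, 5)) + D(6) = 159*(-3) + (10 + 6) = -477 + 16 = -461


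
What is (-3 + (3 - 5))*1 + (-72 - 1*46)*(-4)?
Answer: 467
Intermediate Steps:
(-3 + (3 - 5))*1 + (-72 - 1*46)*(-4) = (-3 - 2)*1 + (-72 - 46)*(-4) = -5*1 - 118*(-4) = -5 + 472 = 467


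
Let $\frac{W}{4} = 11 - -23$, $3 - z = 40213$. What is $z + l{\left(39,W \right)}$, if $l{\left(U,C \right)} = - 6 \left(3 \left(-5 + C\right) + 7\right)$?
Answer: $-42610$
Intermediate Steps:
$z = -40210$ ($z = 3 - 40213 = -40210$)
$W = 136$ ($W = 4 \left(11 - -23\right) = 4 \left(11 + 23\right) = 4 \cdot 34 = 136$)
$l{\left(U,C \right)} = 48 - 18 C$ ($l{\left(U,C \right)} = - 6 \left(\left(-15 + 3 C\right) + 7\right) = - 6 \left(-8 + 3 C\right) = 48 - 18 C$)
$z + l{\left(39,W \right)} = -40210 + \left(48 - 2448\right) = -40210 - 2400 = -42610$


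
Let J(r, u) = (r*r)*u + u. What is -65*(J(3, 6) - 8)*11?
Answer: -37180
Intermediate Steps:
J(r, u) = u + u*r**2 (J(r, u) = r**2*u + u = u*r**2 + u = u + u*r**2)
-65*(J(3, 6) - 8)*11 = -65*(6*(1 + 3**2) - 8)*11 = -65*(6*(1 + 9) - 8)*11 = -65*(6*10 - 8)*11 = -65*(60 - 8)*11 = -3380*11 = -65*572 = -37180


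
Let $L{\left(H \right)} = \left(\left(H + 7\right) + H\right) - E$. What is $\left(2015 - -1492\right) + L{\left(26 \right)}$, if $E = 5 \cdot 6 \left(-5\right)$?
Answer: $3716$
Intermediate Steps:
$E = -150$ ($E = 30 \left(-5\right) = -150$)
$L{\left(H \right)} = 157 + 2 H$ ($L{\left(H \right)} = \left(\left(H + 7\right) + H\right) - -150 = \left(\left(7 + H\right) + H\right) + 150 = \left(7 + 2 H\right) + 150 = 157 + 2 H$)
$\left(2015 - -1492\right) + L{\left(26 \right)} = \left(2015 - -1492\right) + \left(157 + 2 \cdot 26\right) = \left(2015 + 1492\right) + \left(157 + 52\right) = 3507 + 209 = 3716$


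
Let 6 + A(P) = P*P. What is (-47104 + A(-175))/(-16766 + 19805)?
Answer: -5495/1013 ≈ -5.4245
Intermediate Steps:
A(P) = -6 + P**2 (A(P) = -6 + P*P = -6 + P**2)
(-47104 + A(-175))/(-16766 + 19805) = (-47104 + (-6 + (-175)**2))/(-16766 + 19805) = (-47104 + (-6 + 30625))/3039 = (-47104 + 30619)*(1/3039) = -16485*1/3039 = -5495/1013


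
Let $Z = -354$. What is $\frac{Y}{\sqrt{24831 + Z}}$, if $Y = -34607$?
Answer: $- \frac{34607 \sqrt{24477}}{24477} \approx -221.2$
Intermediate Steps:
$\frac{Y}{\sqrt{24831 + Z}} = - \frac{34607}{\sqrt{24831 - 354}} = - \frac{34607}{\sqrt{24477}} = - 34607 \frac{\sqrt{24477}}{24477} = - \frac{34607 \sqrt{24477}}{24477}$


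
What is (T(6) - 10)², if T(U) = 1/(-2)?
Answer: 441/4 ≈ 110.25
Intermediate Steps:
T(U) = -½ (T(U) = 1*(-½) = -½)
(T(6) - 10)² = (-½ - 10)² = (-21/2)² = 441/4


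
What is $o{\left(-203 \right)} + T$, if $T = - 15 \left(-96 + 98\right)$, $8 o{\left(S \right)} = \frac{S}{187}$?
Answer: $- \frac{45083}{1496} \approx -30.136$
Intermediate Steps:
$o{\left(S \right)} = \frac{S}{1496}$ ($o{\left(S \right)} = \frac{S \frac{1}{187}}{8} = \frac{\frac{1}{187} S}{8} = \frac{S}{1496}$)
$T = -30$ ($T = \left(-15\right) 2 = -30$)
$o{\left(-203 \right)} + T = \frac{1}{1496} \left(-203\right) - 30 = - \frac{203}{1496} - 30 = - \frac{45083}{1496}$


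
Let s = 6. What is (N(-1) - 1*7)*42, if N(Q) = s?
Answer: -42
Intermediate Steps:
N(Q) = 6
(N(-1) - 1*7)*42 = (6 - 1*7)*42 = (6 - 7)*42 = -1*42 = -42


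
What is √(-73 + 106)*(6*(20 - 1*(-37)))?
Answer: 342*√33 ≈ 1964.6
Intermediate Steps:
√(-73 + 106)*(6*(20 - 1*(-37))) = √33*(6*(20 + 37)) = √33*(6*57) = √33*342 = 342*√33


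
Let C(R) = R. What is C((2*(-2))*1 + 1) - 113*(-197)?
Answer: 22258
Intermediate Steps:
C((2*(-2))*1 + 1) - 113*(-197) = ((2*(-2))*1 + 1) - 113*(-197) = (-4*1 + 1) + 22261 = (-4 + 1) + 22261 = -3 + 22261 = 22258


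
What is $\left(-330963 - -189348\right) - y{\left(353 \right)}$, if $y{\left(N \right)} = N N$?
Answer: $-266224$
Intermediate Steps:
$y{\left(N \right)} = N^{2}$
$\left(-330963 - -189348\right) - y{\left(353 \right)} = \left(-330963 - -189348\right) - 353^{2} = \left(-330963 + 189348\right) - 124609 = -141615 - 124609 = -266224$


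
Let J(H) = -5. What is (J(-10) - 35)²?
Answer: 1600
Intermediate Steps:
(J(-10) - 35)² = (-5 - 35)² = (-40)² = 1600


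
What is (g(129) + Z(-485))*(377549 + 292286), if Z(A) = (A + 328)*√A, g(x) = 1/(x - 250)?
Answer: -669835/121 - 105164095*I*√485 ≈ -5535.8 - 2.316e+9*I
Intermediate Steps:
g(x) = 1/(-250 + x)
Z(A) = √A*(328 + A) (Z(A) = (328 + A)*√A = √A*(328 + A))
(g(129) + Z(-485))*(377549 + 292286) = (1/(-250 + 129) + √(-485)*(328 - 485))*(377549 + 292286) = (1/(-121) + (I*√485)*(-157))*669835 = (-1/121 - 157*I*√485)*669835 = -669835/121 - 105164095*I*√485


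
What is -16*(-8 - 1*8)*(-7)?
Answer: -1792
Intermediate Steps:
-16*(-8 - 1*8)*(-7) = -16*(-8 - 8)*(-7) = -16*(-16)*(-7) = 256*(-7) = -1792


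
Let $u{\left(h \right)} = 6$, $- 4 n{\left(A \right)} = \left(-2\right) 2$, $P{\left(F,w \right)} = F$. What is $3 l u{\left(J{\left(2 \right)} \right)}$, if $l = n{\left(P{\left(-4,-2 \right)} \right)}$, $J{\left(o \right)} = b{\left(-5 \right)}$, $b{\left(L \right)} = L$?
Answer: $18$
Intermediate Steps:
$J{\left(o \right)} = -5$
$n{\left(A \right)} = 1$ ($n{\left(A \right)} = - \frac{\left(-2\right) 2}{4} = \left(- \frac{1}{4}\right) \left(-4\right) = 1$)
$l = 1$
$3 l u{\left(J{\left(2 \right)} \right)} = 3 \cdot 1 \cdot 6 = 3 \cdot 6 = 18$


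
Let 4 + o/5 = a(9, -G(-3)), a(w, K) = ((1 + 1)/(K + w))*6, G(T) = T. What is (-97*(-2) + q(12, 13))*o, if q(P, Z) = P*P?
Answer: -5070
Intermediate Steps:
q(P, Z) = P²
a(w, K) = 12/(K + w) (a(w, K) = (2/(K + w))*6 = 12/(K + w))
o = -15 (o = -20 + 5*(12/(-1*(-3) + 9)) = -20 + 5*(12/(3 + 9)) = -20 + 5*(12/12) = -20 + 5*(12*(1/12)) = -20 + 5*1 = -20 + 5 = -15)
(-97*(-2) + q(12, 13))*o = (-97*(-2) + 12²)*(-15) = (194 + 144)*(-15) = 338*(-15) = -5070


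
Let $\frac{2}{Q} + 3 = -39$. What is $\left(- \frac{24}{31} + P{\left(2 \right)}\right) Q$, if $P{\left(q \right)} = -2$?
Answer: $\frac{86}{651} \approx 0.1321$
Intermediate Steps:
$Q = - \frac{1}{21}$ ($Q = \frac{2}{-3 - 39} = \frac{2}{-42} = 2 \left(- \frac{1}{42}\right) = - \frac{1}{21} \approx -0.047619$)
$\left(- \frac{24}{31} + P{\left(2 \right)}\right) Q = \left(- \frac{24}{31} - 2\right) \left(- \frac{1}{21}\right) = \left(- \frac{86}{31}\right) \left(- \frac{1}{21}\right) = \frac{86}{651}$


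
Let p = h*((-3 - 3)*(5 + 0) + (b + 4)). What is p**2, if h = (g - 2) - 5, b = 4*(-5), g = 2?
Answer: 52900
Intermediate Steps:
b = -20
h = -5 (h = (2 - 2) - 5 = 0 - 5 = -5)
p = 230 (p = -5*((-3 - 3)*(5 + 0) + (-20 + 4)) = -5*(-6*5 - 16) = -5*(-30 - 16) = -5*(-46) = 230)
p**2 = 230**2 = 52900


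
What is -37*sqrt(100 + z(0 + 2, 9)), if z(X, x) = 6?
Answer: -37*sqrt(106) ≈ -380.94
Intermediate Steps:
-37*sqrt(100 + z(0 + 2, 9)) = -37*sqrt(100 + 6) = -37*sqrt(106)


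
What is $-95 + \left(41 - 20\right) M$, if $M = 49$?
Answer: $934$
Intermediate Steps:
$-95 + \left(41 - 20\right) M = -95 + \left(41 - 20\right) 49 = -95 + 21 \cdot 49 = -95 + 1029 = 934$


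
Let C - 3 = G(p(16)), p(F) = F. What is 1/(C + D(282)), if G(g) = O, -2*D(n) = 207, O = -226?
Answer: -2/653 ≈ -0.0030628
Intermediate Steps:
D(n) = -207/2 (D(n) = -½*207 = -207/2)
G(g) = -226
C = -223 (C = 3 - 226 = -223)
1/(C + D(282)) = 1/(-223 - 207/2) = 1/(-653/2) = -2/653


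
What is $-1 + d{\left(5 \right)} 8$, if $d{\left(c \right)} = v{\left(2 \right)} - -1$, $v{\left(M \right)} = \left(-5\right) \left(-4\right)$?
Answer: $167$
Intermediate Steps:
$v{\left(M \right)} = 20$
$d{\left(c \right)} = 21$ ($d{\left(c \right)} = 20 - -1 = 20 + 1 = 21$)
$-1 + d{\left(5 \right)} 8 = -1 + 21 \cdot 8 = -1 + 168 = 167$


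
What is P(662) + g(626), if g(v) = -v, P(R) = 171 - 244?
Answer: -699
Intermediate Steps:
P(R) = -73
P(662) + g(626) = -73 - 1*626 = -73 - 626 = -699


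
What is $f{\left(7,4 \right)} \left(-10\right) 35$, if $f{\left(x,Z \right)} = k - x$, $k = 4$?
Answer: $1050$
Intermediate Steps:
$f{\left(x,Z \right)} = 4 - x$
$f{\left(7,4 \right)} \left(-10\right) 35 = \left(4 - 7\right) \left(-10\right) 35 = \left(-3\right) \left(-10\right) 35 = 30 \cdot 35 = 1050$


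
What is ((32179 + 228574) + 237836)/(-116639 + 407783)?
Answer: 71227/41592 ≈ 1.7125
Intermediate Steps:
((32179 + 228574) + 237836)/(-116639 + 407783) = (260753 + 237836)/291144 = 498589*(1/291144) = 71227/41592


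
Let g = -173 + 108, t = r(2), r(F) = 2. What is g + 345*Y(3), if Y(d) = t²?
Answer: 1315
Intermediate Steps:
t = 2
g = -65
Y(d) = 4 (Y(d) = 2² = 4)
g + 345*Y(3) = -65 + 345*4 = -65 + 1380 = 1315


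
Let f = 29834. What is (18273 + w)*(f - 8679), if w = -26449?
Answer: -172963280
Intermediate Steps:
(18273 + w)*(f - 8679) = (18273 - 26449)*(29834 - 8679) = -8176*21155 = -172963280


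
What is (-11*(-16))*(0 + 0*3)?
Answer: 0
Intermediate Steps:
(-11*(-16))*(0 + 0*3) = 176*(0 + 0) = 176*0 = 0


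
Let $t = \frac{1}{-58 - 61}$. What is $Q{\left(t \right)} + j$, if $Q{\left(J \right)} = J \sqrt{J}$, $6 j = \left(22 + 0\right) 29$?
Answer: $\frac{319}{3} - \frac{i \sqrt{119}}{14161} \approx 106.33 - 0.00077034 i$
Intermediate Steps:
$j = \frac{319}{3}$ ($j = \frac{\left(22 + 0\right) 29}{6} = \frac{22 \cdot 29}{6} = \frac{1}{6} \cdot 638 = \frac{319}{3} \approx 106.33$)
$t = - \frac{1}{119}$ ($t = \frac{1}{-119} = - \frac{1}{119} \approx -0.0084034$)
$Q{\left(J \right)} = J^{\frac{3}{2}}$
$Q{\left(t \right)} + j = \left(- \frac{1}{119}\right)^{\frac{3}{2}} + \frac{319}{3} = - \frac{i \sqrt{119}}{14161} + \frac{319}{3} = \frac{319}{3} - \frac{i \sqrt{119}}{14161}$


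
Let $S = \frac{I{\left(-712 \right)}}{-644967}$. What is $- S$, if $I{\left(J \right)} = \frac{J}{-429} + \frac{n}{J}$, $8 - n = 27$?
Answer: $\frac{515095}{197003880216} \approx 2.6146 \cdot 10^{-6}$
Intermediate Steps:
$n = -19$ ($n = 8 - 27 = -19$)
$I{\left(J \right)} = - \frac{19}{J} - \frac{J}{429}$ ($I{\left(J \right)} = \frac{J}{-429} - \frac{19}{J} = J \left(- \frac{1}{429}\right) - \frac{19}{J} = - \frac{J}{429} - \frac{19}{J} = - \frac{19}{J} - \frac{J}{429}$)
$S = - \frac{515095}{197003880216}$ ($S = \frac{- \frac{19}{-712} - - \frac{712}{429}}{-644967} = \left(\left(-19\right) \left(- \frac{1}{712}\right) + \frac{712}{429}\right) \left(- \frac{1}{644967}\right) = \left(\frac{19}{712} + \frac{712}{429}\right) \left(- \frac{1}{644967}\right) = \frac{515095}{305448} \left(- \frac{1}{644967}\right) = - \frac{515095}{197003880216} \approx -2.6146 \cdot 10^{-6}$)
$- S = \left(-1\right) \left(- \frac{515095}{197003880216}\right) = \frac{515095}{197003880216}$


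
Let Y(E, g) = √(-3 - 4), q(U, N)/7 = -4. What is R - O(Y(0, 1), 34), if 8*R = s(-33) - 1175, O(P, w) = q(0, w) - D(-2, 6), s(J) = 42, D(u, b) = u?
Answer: -925/8 ≈ -115.63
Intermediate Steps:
q(U, N) = -28 (q(U, N) = 7*(-4) = -28)
Y(E, g) = I*√7 (Y(E, g) = √(-7) = I*√7)
O(P, w) = -26 (O(P, w) = -28 - 1*(-2) = -28 + 2 = -26)
R = -1133/8 (R = (42 - 1175)/8 = (⅛)*(-1133) = -1133/8 ≈ -141.63)
R - O(Y(0, 1), 34) = -1133/8 - 1*(-26) = -1133/8 + 26 = -925/8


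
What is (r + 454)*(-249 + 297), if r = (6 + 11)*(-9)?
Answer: 14448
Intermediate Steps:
r = -153 (r = 17*(-9) = -153)
(r + 454)*(-249 + 297) = (-153 + 454)*(-249 + 297) = 301*48 = 14448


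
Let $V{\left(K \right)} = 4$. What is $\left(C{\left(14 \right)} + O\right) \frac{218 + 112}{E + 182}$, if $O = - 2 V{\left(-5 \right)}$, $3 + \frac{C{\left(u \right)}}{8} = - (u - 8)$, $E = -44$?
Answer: $- \frac{4400}{23} \approx -191.3$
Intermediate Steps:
$C{\left(u \right)} = 40 - 8 u$ ($C{\left(u \right)} = -24 + 8 \left(- (u - 8)\right) = -24 + 8 \left(- (-8 + u)\right) = -24 + 8 \left(8 - u\right) = -24 - \left(-64 + 8 u\right) = 40 - 8 u$)
$O = -8$ ($O = \left(-2\right) 4 = -8$)
$\left(C{\left(14 \right)} + O\right) \frac{218 + 112}{E + 182} = \left(\left(40 - 112\right) - 8\right) \frac{218 + 112}{-44 + 182} = \left(\left(40 - 112\right) - 8\right) \frac{330}{138} = \left(-72 - 8\right) 330 \cdot \frac{1}{138} = \left(-80\right) \frac{55}{23} = - \frac{4400}{23}$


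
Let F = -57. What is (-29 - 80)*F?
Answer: 6213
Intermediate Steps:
(-29 - 80)*F = (-29 - 80)*(-57) = -109*(-57) = 6213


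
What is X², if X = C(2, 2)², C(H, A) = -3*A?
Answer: 1296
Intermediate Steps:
X = 36 (X = (-3*2)² = (-6)² = 36)
X² = 36² = 1296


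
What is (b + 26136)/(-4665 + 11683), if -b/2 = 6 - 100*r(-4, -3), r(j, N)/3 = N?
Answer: 12162/3509 ≈ 3.4659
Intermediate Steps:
r(j, N) = 3*N
b = -1812 (b = -2*(6 - 300*(-3)) = -2*(6 - 100*(-9)) = -2*(6 + 900) = -2*906 = -1812)
(b + 26136)/(-4665 + 11683) = (-1812 + 26136)/(-4665 + 11683) = 24324/7018 = 24324*(1/7018) = 12162/3509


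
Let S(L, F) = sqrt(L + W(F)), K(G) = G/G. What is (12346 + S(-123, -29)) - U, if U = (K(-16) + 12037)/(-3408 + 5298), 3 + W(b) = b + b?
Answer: 11660951/945 + 2*I*sqrt(46) ≈ 12340.0 + 13.565*I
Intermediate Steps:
W(b) = -3 + 2*b (W(b) = -3 + (b + b) = -3 + 2*b)
K(G) = 1
S(L, F) = sqrt(-3 + L + 2*F) (S(L, F) = sqrt(L + (-3 + 2*F)) = sqrt(-3 + L + 2*F))
U = 6019/945 (U = (1 + 12037)/(-3408 + 5298) = 12038/1890 = 12038*(1/1890) = 6019/945 ≈ 6.3693)
(12346 + S(-123, -29)) - U = (12346 + sqrt(-3 - 123 + 2*(-29))) - 1*6019/945 = (12346 + sqrt(-3 - 123 - 58)) - 6019/945 = (12346 + sqrt(-184)) - 6019/945 = (12346 + 2*I*sqrt(46)) - 6019/945 = 11660951/945 + 2*I*sqrt(46)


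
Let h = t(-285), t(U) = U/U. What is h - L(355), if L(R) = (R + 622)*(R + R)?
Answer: -693669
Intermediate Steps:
L(R) = 2*R*(622 + R) (L(R) = (622 + R)*(2*R) = 2*R*(622 + R))
t(U) = 1
h = 1
h - L(355) = 1 - 2*355*(622 + 355) = 1 - 2*355*977 = 1 - 1*693670 = 1 - 693670 = -693669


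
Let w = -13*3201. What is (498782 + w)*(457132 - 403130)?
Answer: 24688040338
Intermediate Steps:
w = -41613
(498782 + w)*(457132 - 403130) = (498782 - 41613)*(457132 - 403130) = 457169*54002 = 24688040338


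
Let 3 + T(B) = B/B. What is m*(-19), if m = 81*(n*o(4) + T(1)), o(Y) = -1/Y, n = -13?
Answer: -7695/4 ≈ -1923.8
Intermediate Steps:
T(B) = -2 (T(B) = -3 + B/B = -3 + 1 = -2)
m = 405/4 (m = 81*(-(-13)/4 - 2) = 81*(-13*(-1/4) - 2) = 81*(13/4 - 2) = 81*(5/4) = 405/4 ≈ 101.25)
m*(-19) = (405/4)*(-19) = -7695/4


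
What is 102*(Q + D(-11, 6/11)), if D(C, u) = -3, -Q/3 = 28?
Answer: -8874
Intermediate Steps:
Q = -84 (Q = -3*28 = -84)
102*(Q + D(-11, 6/11)) = 102*(-84 - 3) = 102*(-87) = -8874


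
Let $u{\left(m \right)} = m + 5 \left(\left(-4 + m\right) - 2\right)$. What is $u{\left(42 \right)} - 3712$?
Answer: $-3490$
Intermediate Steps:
$u{\left(m \right)} = -30 + 6 m$ ($u{\left(m \right)} = m + 5 \left(-6 + m\right) = m + \left(-30 + 5 m\right) = -30 + 6 m$)
$u{\left(42 \right)} - 3712 = \left(-30 + 6 \cdot 42\right) - 3712 = \left(-30 + 252\right) - 3712 = 222 - 3712 = -3490$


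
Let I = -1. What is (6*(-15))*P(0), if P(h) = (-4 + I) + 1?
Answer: 360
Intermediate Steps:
P(h) = -4 (P(h) = (-4 - 1) + 1 = -5 + 1 = -4)
(6*(-15))*P(0) = (6*(-15))*(-4) = -90*(-4) = 360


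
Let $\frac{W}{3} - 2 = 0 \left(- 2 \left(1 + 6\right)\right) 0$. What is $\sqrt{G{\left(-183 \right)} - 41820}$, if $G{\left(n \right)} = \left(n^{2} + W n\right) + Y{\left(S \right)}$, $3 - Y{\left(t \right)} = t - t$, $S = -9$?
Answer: $i \sqrt{9426} \approx 97.088 i$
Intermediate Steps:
$Y{\left(t \right)} = 3$ ($Y{\left(t \right)} = 3 - \left(t - t\right) = 3 - 0 = 3 + 0 = 3$)
$W = 6$ ($W = 6 + 3 \cdot 0 \left(- 2 \left(1 + 6\right)\right) 0 = 6 + 3 \cdot 0 \left(\left(-2\right) 7\right) 0 = 6 + 3 \cdot 0 \left(-14\right) 0 = 6 + 3 \cdot 0 \cdot 0 = 6 + 3 \cdot 0 = 6 + 0 = 6$)
$G{\left(n \right)} = 3 + n^{2} + 6 n$ ($G{\left(n \right)} = \left(n^{2} + 6 n\right) + 3 = 3 + n^{2} + 6 n$)
$\sqrt{G{\left(-183 \right)} - 41820} = \sqrt{\left(3 + \left(-183\right)^{2} + 6 \left(-183\right)\right) - 41820} = \sqrt{\left(3 + 33489 - 1098\right) - 41820} = \sqrt{32394 - 41820} = \sqrt{-9426} = i \sqrt{9426}$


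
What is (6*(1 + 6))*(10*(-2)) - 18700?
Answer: -19540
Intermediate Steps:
(6*(1 + 6))*(10*(-2)) - 18700 = (6*7)*(-20) - 18700 = 42*(-20) - 18700 = -840 - 18700 = -19540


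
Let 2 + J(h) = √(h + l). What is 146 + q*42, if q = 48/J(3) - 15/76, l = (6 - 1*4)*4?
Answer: 27121/38 + 288*√11 ≈ 1668.9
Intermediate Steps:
l = 8 (l = (6 - 4)*4 = 2*4 = 8)
J(h) = -2 + √(8 + h) (J(h) = -2 + √(h + 8) = -2 + √(8 + h))
q = -15/76 + 48/(-2 + √11) (q = 48/(-2 + √(8 + 3)) - 15/76 = 48/(-2 + √11) - 15*1/76 = 48/(-2 + √11) - 15/76 = -15/76 + 48/(-2 + √11) ≈ 36.259)
146 + q*42 = 146 + (7191/532 + 48*√11/7)*42 = 146 + (21573/38 + 288*√11) = 27121/38 + 288*√11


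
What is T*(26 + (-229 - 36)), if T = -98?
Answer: 23422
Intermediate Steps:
T*(26 + (-229 - 36)) = -98*(26 + (-229 - 36)) = -98*(26 - 265) = -98*(-239) = 23422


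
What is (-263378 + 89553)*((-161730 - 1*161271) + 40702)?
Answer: 49070623675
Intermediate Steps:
(-263378 + 89553)*((-161730 - 1*161271) + 40702) = -173825*((-161730 - 161271) + 40702) = -173825*(-323001 + 40702) = -173825*(-282299) = 49070623675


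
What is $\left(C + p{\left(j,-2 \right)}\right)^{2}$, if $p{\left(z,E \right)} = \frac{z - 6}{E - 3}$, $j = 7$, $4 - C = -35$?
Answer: $\frac{37636}{25} \approx 1505.4$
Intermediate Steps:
$C = 39$ ($C = 4 - -35 = 4 + 35 = 39$)
$p{\left(z,E \right)} = \frac{-6 + z}{-3 + E}$
$\left(C + p{\left(j,-2 \right)}\right)^{2} = \left(39 + \frac{-6 + 7}{-3 - 2}\right)^{2} = \left(39 + \frac{1}{-5} \cdot 1\right)^{2} = \left(39 - \frac{1}{5}\right)^{2} = \left(\frac{194}{5}\right)^{2} = \frac{37636}{25}$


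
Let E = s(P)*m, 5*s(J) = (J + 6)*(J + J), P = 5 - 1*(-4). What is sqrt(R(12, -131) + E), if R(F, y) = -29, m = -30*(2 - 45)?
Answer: sqrt(69631) ≈ 263.88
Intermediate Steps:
P = 9 (P = 5 + 4 = 9)
s(J) = 2*J*(6 + J)/5 (s(J) = ((J + 6)*(J + J))/5 = ((6 + J)*(2*J))/5 = (2*J*(6 + J))/5 = 2*J*(6 + J)/5)
m = 1290 (m = -30*(-43) = 1290)
E = 69660 (E = ((2/5)*9*(6 + 9))*1290 = ((2/5)*9*15)*1290 = 54*1290 = 69660)
sqrt(R(12, -131) + E) = sqrt(-29 + 69660) = sqrt(69631)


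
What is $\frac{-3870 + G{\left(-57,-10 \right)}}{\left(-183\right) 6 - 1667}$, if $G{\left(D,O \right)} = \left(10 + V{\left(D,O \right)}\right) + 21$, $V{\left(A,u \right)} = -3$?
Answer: $\frac{3842}{2765} \approx 1.3895$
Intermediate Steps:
$G{\left(D,O \right)} = 28$ ($G{\left(D,O \right)} = \left(10 - 3\right) + 21 = 7 + 21 = 28$)
$\frac{-3870 + G{\left(-57,-10 \right)}}{\left(-183\right) 6 - 1667} = \frac{-3870 + 28}{\left(-183\right) 6 - 1667} = - \frac{3842}{-1098 - 1667} = - \frac{3842}{-2765} = \left(-3842\right) \left(- \frac{1}{2765}\right) = \frac{3842}{2765}$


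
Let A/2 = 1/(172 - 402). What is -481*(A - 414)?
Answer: 22900891/115 ≈ 1.9914e+5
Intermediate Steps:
A = -1/115 (A = 2/(172 - 402) = 2/(-230) = 2*(-1/230) = -1/115 ≈ -0.0086956)
-481*(A - 414) = -481*(-1/115 - 414) = -481*(-47611/115) = 22900891/115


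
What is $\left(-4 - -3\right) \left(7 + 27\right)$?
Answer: $-34$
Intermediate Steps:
$\left(-4 - -3\right) \left(7 + 27\right) = \left(-4 + 3\right) 34 = \left(-1\right) 34 = -34$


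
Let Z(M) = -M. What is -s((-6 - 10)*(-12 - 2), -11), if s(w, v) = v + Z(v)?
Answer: 0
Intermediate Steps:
s(w, v) = 0 (s(w, v) = v - v = 0)
-s((-6 - 10)*(-12 - 2), -11) = -1*0 = 0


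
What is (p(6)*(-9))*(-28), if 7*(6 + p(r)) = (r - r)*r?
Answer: -1512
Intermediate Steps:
p(r) = -6 (p(r) = -6 + ((r - r)*r)/7 = -6 + (0*r)/7 = -6 + (⅐)*0 = -6 + 0 = -6)
(p(6)*(-9))*(-28) = -6*(-9)*(-28) = 54*(-28) = -1512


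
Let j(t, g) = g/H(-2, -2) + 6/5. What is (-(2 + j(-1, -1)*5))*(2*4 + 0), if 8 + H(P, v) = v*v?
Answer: -74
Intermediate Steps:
H(P, v) = -8 + v² (H(P, v) = -8 + v*v = -8 + v²)
j(t, g) = 6/5 - g/4 (j(t, g) = g/(-8 + (-2)²) + 6/5 = g/(-8 + 4) + 6*(⅕) = g/(-4) + 6/5 = g*(-¼) + 6/5 = -g/4 + 6/5 = 6/5 - g/4)
(-(2 + j(-1, -1)*5))*(2*4 + 0) = (-(2 + (6/5 - ¼*(-1))*5))*(2*4 + 0) = (-(2 + (6/5 + ¼)*5))*(8 + 0) = -(2 + (29/20)*5)*8 = -(2 + 29/4)*8 = -1*37/4*8 = -37/4*8 = -74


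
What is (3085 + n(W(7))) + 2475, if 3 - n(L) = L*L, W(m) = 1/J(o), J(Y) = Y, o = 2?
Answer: 22251/4 ≈ 5562.8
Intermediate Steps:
W(m) = 1/2
n(L) = 3 - L**2 (n(L) = 3 - L*L = 3 - L**2)
(3085 + n(W(7))) + 2475 = (3085 + (3 - (1/2)**2)) + 2475 = (3085 + (3 - 1*1/4)) + 2475 = (3085 + (3 - 1/4)) + 2475 = (3085 + 11/4) + 2475 = 12351/4 + 2475 = 22251/4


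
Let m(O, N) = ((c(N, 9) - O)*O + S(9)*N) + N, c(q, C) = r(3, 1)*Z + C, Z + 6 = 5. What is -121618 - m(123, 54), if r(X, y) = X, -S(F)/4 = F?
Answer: -105337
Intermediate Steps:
Z = -1 (Z = -6 + 5 = -1)
S(F) = -4*F
c(q, C) = -3 + C (c(q, C) = 3*(-1) + C = -3 + C)
m(O, N) = -35*N + O*(6 - O) (m(O, N) = (((-3 + 9) - O)*O + (-4*9)*N) + N = ((6 - O)*O - 36*N) + N = (O*(6 - O) - 36*N) + N = (-36*N + O*(6 - O)) + N = -35*N + O*(6 - O))
-121618 - m(123, 54) = -121618 - (-1*123**2 - 35*54 + 6*123) = -121618 - (-1*15129 - 1890 + 738) = -121618 - (-15129 - 1890 + 738) = -121618 - 1*(-16281) = -121618 + 16281 = -105337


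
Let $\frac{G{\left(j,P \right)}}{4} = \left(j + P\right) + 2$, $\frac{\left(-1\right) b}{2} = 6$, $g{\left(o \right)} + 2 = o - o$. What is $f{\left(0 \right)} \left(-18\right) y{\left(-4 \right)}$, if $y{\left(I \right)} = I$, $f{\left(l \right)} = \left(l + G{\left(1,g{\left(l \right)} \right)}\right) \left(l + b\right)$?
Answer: $-3456$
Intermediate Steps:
$g{\left(o \right)} = -2$ ($g{\left(o \right)} = -2 + \left(o - o\right) = -2 + 0 = -2$)
$b = -12$ ($b = \left(-2\right) 6 = -12$)
$G{\left(j,P \right)} = 8 + 4 P + 4 j$ ($G{\left(j,P \right)} = 4 \left(\left(j + P\right) + 2\right) = 4 \left(\left(P + j\right) + 2\right) = 4 \left(2 + P + j\right) = 8 + 4 P + 4 j$)
$f{\left(l \right)} = \left(-12 + l\right) \left(4 + l\right)$ ($f{\left(l \right)} = \left(l + \left(8 + 4 \left(-2\right) + 4 \cdot 1\right)\right) \left(l - 12\right) = \left(l + \left(8 - 8 + 4\right)\right) \left(-12 + l\right) = \left(l + 4\right) \left(-12 + l\right) = \left(4 + l\right) \left(-12 + l\right) = \left(-12 + l\right) \left(4 + l\right)$)
$f{\left(0 \right)} \left(-18\right) y{\left(-4 \right)} = \left(-48 + 0^{2} - 0\right) \left(-18\right) \left(-4\right) = \left(-48 + 0 + 0\right) \left(-18\right) \left(-4\right) = \left(-48\right) \left(-18\right) \left(-4\right) = 864 \left(-4\right) = -3456$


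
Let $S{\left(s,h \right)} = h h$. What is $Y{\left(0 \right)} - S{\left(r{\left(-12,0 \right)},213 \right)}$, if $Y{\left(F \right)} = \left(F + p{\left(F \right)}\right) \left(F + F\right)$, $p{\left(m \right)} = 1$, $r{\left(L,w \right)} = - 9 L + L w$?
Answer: $-45369$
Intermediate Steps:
$S{\left(s,h \right)} = h^{2}$
$Y{\left(F \right)} = 2 F \left(1 + F\right)$ ($Y{\left(F \right)} = \left(F + 1\right) \left(F + F\right) = \left(1 + F\right) 2 F = 2 F \left(1 + F\right)$)
$Y{\left(0 \right)} - S{\left(r{\left(-12,0 \right)},213 \right)} = 2 \cdot 0 \left(1 + 0\right) - 213^{2} = 2 \cdot 0 \cdot 1 - 45369 = 0 - 45369 = -45369$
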